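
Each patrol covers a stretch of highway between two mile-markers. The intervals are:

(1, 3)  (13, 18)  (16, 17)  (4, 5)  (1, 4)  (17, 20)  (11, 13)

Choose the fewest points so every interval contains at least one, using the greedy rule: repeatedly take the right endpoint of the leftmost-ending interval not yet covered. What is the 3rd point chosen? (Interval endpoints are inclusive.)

Sort by right endpoint; whenever an interval is uncovered, place a point at its right end.
Sorted: [1,3] [1,4] [4,5] [11,13] [16,17] [13,18] [17,20]
{[1,3],[1,4]} hit by 3; {[4,5]} hit by 5; {[11,13]} hit by 13; {[16,17],[13,18],[17,20]} hit by 17.
Points: 3, 5, 13, 17 (4 total).

13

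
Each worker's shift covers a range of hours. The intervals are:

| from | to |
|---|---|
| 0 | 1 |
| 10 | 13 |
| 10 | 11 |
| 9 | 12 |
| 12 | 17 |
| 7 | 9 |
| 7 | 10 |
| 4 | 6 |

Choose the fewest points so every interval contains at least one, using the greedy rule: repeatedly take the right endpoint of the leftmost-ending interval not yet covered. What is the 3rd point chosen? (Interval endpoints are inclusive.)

Process intervals by earliest right end; each time one isn't hit yet, stab at its right endpoint.
Sorted: [0,1] [4,6] [7,9] [7,10] [10,11] [9,12] [10,13] [12,17]
{[0,1]} hit by 1; {[4,6]} hit by 6; {[7,9],[7,10]} hit by 9; {[10,11],[9,12],[10,13]} hit by 11; {[12,17]} hit by 17.
Points: 1, 6, 9, 11, 17 (5 total).

9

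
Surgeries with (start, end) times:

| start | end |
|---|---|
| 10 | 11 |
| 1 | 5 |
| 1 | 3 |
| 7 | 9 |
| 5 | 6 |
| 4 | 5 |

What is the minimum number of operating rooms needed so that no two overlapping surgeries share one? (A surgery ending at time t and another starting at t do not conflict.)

2

starts: [1, 1, 4, 5, 7, 10]
ends:   [3, 5, 5, 6, 9, 11]
s1→1 s1→2  — peak 2.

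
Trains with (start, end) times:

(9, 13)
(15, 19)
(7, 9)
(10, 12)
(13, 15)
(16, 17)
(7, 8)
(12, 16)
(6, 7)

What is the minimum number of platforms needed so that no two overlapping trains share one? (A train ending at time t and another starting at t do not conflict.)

2

starts: [6, 7, 7, 9, 10, 12, 13, 15, 16]
ends:   [7, 8, 9, 12, 13, 15, 16, 17, 19]
s6→1 e7→0 s7→1 s7→2  — peak 2.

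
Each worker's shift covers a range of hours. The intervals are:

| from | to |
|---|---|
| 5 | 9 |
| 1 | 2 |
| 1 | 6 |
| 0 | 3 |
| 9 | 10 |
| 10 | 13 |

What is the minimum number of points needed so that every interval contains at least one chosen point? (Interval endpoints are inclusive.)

3

Sort by right endpoint; whenever an interval is uncovered, place a point at its right end.
Sorted: [1,2] [0,3] [1,6] [5,9] [9,10] [10,13]
{[1,2],[0,3],[1,6]} hit by 2; {[5,9],[9,10]} hit by 9; {[10,13]} hit by 13.
Points: 2, 9, 13 (3 total).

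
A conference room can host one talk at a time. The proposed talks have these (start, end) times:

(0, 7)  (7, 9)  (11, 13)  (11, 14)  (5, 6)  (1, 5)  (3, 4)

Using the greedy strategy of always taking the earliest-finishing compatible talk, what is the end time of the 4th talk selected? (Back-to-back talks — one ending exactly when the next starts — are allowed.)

By end time: (3,4), (1,5), (5,6), (0,7), (7,9), (11,13), (11,14).
Pick (3,4); next start ≥ 4 → (5,6); next start ≥ 6 → (7,9); next start ≥ 9 → (11,13).
Selected: (3,4) (5,6) (7,9) (11,13)

13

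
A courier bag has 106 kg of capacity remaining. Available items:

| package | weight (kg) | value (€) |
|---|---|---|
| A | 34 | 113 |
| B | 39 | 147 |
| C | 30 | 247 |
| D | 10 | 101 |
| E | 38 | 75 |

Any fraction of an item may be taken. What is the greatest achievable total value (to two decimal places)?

584.74

Order: D (101/10=10.10) > C (247/30=8.23) > B (147/39=3.77) > A (113/34=3.32) > E (75/38=1.97)
Fill: take D (10 @ 101) → take C (30 @ 247) → take B (39 @ 147) → take 27/34 of A → 89.74; 106/106 used.
Total value = 584.74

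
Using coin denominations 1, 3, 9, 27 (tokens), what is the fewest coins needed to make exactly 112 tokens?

Use the largest denomination that fits, subtract, and repeat.
112 − 4×27→4 − 1×3→1 − 1×1→0
Total coins = 4 + 1 + 1 = 6

6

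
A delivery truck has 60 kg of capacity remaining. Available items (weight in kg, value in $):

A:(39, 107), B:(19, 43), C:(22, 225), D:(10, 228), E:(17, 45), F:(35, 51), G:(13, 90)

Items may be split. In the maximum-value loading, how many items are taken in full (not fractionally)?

Greedy by value/weight ratio, highest first.
Order: D (228/10=22.80) > C (225/22=10.23) > G (90/13=6.92) > A (107/39=2.74) > E (45/17=2.65) > B (43/19=2.26) > F (51/35=1.46)
Fill: take D (10 @ 228) → take C (22 @ 225) → take G (13 @ 90) → take 15/39 of A → 41.15; 60/60 used.
3 item(s) taken whole; one partial (take 15/39 of A).

3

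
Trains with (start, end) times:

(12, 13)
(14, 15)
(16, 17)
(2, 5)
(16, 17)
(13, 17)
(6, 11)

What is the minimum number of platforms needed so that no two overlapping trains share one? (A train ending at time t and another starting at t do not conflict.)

3

Events (time:±→running): 2:+→1 5:-→0 6:+→1 11:-→0 12:+→1 13:-→0 13:+→1 14:+→2 15:-→1 16:+→2 16:+→3 … peak 3.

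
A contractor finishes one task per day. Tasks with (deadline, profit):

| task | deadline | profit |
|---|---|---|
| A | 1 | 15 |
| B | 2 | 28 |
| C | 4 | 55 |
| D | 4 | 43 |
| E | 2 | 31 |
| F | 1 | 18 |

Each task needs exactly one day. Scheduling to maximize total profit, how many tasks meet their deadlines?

4

Profit order: C=55 D=43 E=31 B=28 F=18 A=15
Assign: C→slot 4, D→slot 3, E→slot 2, B→slot 1, F skipped, A skipped.
Slots: [1:B] [2:E] [3:D] [4:C]
4 of 6 scheduled.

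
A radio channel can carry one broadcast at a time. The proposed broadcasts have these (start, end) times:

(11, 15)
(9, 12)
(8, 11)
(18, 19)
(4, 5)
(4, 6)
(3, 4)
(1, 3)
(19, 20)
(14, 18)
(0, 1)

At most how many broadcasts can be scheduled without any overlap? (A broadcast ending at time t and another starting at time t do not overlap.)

8

Order by finish time; keep every interval that doesn't clash with the previous kept one.
Sorted by end: (0,1)  (1,3)  (3,4)  (4,5)  (4,6)  (8,11)  (9,12)  (11,15)  (14,18)  (18,19)  (19,20)
take (0,1); take (1,3); take (3,4); take (4,5); take (8,11); take (11,15); take (18,19); take (19,20).
Selected 8 broadcasts.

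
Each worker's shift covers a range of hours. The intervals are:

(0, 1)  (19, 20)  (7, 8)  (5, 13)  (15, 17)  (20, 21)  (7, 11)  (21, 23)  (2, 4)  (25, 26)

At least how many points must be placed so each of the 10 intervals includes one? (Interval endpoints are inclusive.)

7

Process intervals by earliest right end; each time one isn't hit yet, stab at its right endpoint.
Sorted: [0,1] [2,4] [7,8] [7,11] [5,13] [15,17] [19,20] [20,21] [21,23] [25,26]
{[0,1]} hit by 1; {[2,4]} hit by 4; {[7,8],[7,11],[5,13]} hit by 8; {[15,17]} hit by 17; {[19,20],[20,21]} hit by 20; {[21,23]} hit by 23; {[25,26]} hit by 26.
Points: 1, 4, 8, 17, 20, 23, 26 (7 total).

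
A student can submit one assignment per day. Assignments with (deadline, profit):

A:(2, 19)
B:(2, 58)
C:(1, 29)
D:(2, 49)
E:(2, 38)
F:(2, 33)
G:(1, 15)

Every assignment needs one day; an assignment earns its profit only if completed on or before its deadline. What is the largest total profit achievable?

107

Profit order: B=58 D=49 E=38 F=33 C=29 A=19 G=15
Assign: B→slot 2, D→slot 1, E skipped, F skipped, C skipped, A skipped, G skipped.
Slots: [1:D] [2:B]
Profit = 49 + 58 = 107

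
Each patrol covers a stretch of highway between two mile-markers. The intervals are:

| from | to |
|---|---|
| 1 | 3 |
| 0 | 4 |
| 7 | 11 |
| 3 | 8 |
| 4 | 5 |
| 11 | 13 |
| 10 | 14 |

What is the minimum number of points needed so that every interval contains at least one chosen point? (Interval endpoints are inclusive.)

3

Sorted: [1,3] [0,4] [4,5] [3,8] [7,11] [11,13] [10,14]
{[1,3],[0,4]} hit by 3; {[4,5],[3,8]} hit by 5; {[7,11],[11,13],[10,14]} hit by 11.
Points: 3, 5, 11 (3 total).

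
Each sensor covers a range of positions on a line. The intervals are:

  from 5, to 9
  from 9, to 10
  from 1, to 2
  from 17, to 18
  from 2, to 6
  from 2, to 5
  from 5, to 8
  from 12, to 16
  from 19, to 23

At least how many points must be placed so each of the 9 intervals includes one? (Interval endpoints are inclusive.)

6

Process intervals by earliest right end; each time one isn't hit yet, stab at its right endpoint.
Sorted: [1,2] [2,5] [2,6] [5,8] [5,9] [9,10] [12,16] [17,18] [19,23]
{[1,2],[2,5],[2,6]} hit by 2; {[5,8],[5,9]} hit by 8; {[9,10]} hit by 10; {[12,16]} hit by 16; {[17,18]} hit by 18; {[19,23]} hit by 23.
Points: 2, 8, 10, 16, 18, 23 (6 total).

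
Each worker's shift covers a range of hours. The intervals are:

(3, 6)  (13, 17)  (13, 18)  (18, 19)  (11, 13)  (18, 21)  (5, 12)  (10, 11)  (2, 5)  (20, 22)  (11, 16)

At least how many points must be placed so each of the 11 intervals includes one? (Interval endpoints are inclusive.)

Sort by right endpoint; whenever an interval is uncovered, place a point at its right end.
Sorted: [2,5] [3,6] [10,11] [5,12] [11,13] [11,16] [13,17] [13,18] [18,19] [18,21] [20,22]
{[2,5],[3,6]} hit by 5; {[10,11],[5,12],[11,13],[11,16]} hit by 11; {[13,17],[13,18]} hit by 17; {[18,19],[18,21]} hit by 19; {[20,22]} hit by 22.
Points: 5, 11, 17, 19, 22 (5 total).

5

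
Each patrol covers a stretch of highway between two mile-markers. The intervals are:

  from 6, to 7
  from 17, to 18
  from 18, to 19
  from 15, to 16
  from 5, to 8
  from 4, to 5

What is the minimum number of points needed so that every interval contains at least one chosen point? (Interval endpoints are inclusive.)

By right end: [4,5]  [6,7]  [5,8]  [15,16]  [17,18]  [18,19]
[4,5] uncovered → point at 5; [6,7] uncovered → point at 7; [15,16] uncovered → point at 16; [17,18] uncovered → point at 18.
Points: 5, 7, 16, 18 (4 total).

4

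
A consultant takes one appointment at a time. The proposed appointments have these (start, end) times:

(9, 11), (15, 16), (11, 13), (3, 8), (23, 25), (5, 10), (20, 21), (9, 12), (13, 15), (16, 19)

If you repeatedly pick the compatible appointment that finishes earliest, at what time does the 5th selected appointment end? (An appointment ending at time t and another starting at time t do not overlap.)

Sorted by end: (3,8)  (5,10)  (9,11)  (9,12)  (11,13)  (13,15)  (15,16)  (16,19)  (20,21)  (23,25)
take (3,8); take (9,11); take (11,13); take (13,15); take (15,16); take (16,19); take (20,21); take (23,25).
Selected: (3,8) (9,11) (11,13) (13,15) (15,16) (16,19) (20,21) (23,25)

16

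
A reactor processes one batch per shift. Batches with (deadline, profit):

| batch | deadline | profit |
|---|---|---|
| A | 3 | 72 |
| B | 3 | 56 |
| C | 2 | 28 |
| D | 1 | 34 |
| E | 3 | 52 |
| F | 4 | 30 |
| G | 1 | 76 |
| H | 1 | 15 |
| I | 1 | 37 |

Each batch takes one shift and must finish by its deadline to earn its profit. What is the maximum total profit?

234

Take jobs in profit order; each goes to the latest open slot no later than its deadline.
By profit: G(d1,76), A(d3,72), B(d3,56), E(d3,52), I(d1,37), D(d1,34), F(d4,30), C(d2,28), H(d1,15)
G→slot 1; A→slot 3; B→slot 2; E skipped; I skipped; D skipped; F→slot 4; C skipped; H skipped.
Profit = 76 + 56 + 72 + 30 = 234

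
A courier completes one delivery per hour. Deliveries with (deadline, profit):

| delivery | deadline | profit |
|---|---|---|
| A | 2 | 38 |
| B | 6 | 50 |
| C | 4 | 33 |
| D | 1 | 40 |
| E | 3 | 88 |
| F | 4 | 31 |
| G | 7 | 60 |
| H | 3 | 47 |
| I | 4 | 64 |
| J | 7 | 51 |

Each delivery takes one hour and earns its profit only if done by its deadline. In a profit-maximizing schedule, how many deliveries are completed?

7

Sort by profit descending; place each in the latest free slot ≤ its deadline.
Profit order: E=88 I=64 G=60 J=51 B=50 H=47 D=40 A=38 C=33 F=31
Assign: E→slot 3, I→slot 4, G→slot 7, J→slot 6, B→slot 5, H→slot 2, D→slot 1, A skipped, C skipped, F skipped.
Slots: [1:D] [2:H] [3:E] [4:I] [5:B] [6:J] [7:G]
7 of 10 scheduled.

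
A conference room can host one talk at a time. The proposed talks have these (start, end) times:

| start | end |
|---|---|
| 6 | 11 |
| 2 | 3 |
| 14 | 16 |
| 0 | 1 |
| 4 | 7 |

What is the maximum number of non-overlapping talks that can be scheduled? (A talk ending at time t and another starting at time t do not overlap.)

4

Greedy by earliest finish: after sorting by end time, pick each interval compatible with the last pick.
Sorted by end: (0,1)  (2,3)  (4,7)  (6,11)  (14,16)
take (0,1); take (2,3); take (4,7); skip (6,11); take (14,16).
Selected 4 talks.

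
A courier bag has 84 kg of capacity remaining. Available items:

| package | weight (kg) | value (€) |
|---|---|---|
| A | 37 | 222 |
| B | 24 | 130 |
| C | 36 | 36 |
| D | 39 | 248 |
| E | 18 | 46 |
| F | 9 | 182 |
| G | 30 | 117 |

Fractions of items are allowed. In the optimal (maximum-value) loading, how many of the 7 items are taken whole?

Greedy by value/weight ratio, highest first.
Order: F (182/9=20.22) > D (248/39=6.36) > A (222/37=6.00) > B (130/24=5.42) > G (117/30=3.90) > E (46/18=2.56) > C (36/36=1.00)
Fill: take F (9 @ 182) → take D (39 @ 248) → take 36/37 of A → 216.00; 84/84 used.
2 item(s) taken whole; one partial (take 36/37 of A).

2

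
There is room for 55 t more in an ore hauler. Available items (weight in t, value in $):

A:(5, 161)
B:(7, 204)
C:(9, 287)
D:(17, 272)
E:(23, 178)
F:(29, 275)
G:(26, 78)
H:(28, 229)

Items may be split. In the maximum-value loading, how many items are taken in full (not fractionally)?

Sort by value per unit weight and fill in that order.
Order: A (161/5=32.20) > C (287/9=31.89) > B (204/7=29.14) > D (272/17=16.00) > F (275/29=9.48) > H (229/28=8.18) > E (178/23=7.74) > G (78/26=3.00)
Fill: take A (5 @ 161) → take C (9 @ 287) → take B (7 @ 204) → take D (17 @ 272) → take 17/29 of F → 161.21; 55/55 used.
4 item(s) taken whole; one partial (take 17/29 of F).

4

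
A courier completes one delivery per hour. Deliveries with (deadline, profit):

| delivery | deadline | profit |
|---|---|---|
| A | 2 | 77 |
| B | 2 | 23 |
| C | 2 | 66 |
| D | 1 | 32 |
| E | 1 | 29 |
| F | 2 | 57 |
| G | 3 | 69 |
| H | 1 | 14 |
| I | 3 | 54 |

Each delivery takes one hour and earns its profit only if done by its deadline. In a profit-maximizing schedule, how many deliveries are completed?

Take jobs in profit order; each goes to the latest open slot no later than its deadline.
By profit: A(d2,77), G(d3,69), C(d2,66), F(d2,57), I(d3,54), D(d1,32), E(d1,29), B(d2,23), H(d1,14)
A→slot 2; G→slot 3; C→slot 1; F skipped; I skipped; D skipped; E skipped; B skipped; H skipped.
3 of 9 scheduled.

3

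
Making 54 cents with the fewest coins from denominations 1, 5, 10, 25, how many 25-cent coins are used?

2

Use the largest denomination that fits, subtract, and repeat.
54 − 2×25→4 − 4×1→0
Count of 25: 2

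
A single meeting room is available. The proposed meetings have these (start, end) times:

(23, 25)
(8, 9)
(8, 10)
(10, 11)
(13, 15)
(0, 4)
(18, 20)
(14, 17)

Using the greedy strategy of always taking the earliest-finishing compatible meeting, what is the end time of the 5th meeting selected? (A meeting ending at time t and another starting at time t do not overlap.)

20

Sort by end time and greedily take each interval whose start is ≥ the last chosen end.
Sorted by end: (0,4)  (8,9)  (8,10)  (10,11)  (13,15)  (14,17)  (18,20)  (23,25)
take (0,4); take (8,9); take (10,11); take (13,15); take (18,20); take (23,25).
Selected: (0,4) (8,9) (10,11) (13,15) (18,20) (23,25)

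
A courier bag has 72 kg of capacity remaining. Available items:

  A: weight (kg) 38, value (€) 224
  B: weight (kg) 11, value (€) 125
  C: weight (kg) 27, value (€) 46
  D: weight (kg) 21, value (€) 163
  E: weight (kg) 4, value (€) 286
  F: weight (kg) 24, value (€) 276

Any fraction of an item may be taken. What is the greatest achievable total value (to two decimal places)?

920.74

Greedy by value/weight ratio, highest first.
Ratios (sorted): E 71.50, F 11.50, B 11.36, D 7.76, A 5.89, C 1.70
take E (4 @ 286); take F (24 @ 276); take B (11 @ 125); take D (21 @ 163); take 12/38 of A → 70.74. Capacity used 72/72.
Total value = 920.74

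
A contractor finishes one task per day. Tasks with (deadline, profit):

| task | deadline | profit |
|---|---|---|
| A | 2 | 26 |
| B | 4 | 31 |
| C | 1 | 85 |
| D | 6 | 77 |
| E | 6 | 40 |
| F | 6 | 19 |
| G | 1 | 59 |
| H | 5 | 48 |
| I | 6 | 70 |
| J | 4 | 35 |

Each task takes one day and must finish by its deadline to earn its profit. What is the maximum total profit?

355

Profit order: C=85 D=77 I=70 G=59 H=48 E=40 J=35 B=31 A=26 F=19
Assign: C→slot 1, D→slot 6, I→slot 5, G skipped, H→slot 4, E→slot 3, J→slot 2, B skipped, A skipped, F skipped.
Slots: [1:C] [2:J] [3:E] [4:H] [5:I] [6:D]
Profit = 85 + 35 + 40 + 48 + 70 + 77 = 355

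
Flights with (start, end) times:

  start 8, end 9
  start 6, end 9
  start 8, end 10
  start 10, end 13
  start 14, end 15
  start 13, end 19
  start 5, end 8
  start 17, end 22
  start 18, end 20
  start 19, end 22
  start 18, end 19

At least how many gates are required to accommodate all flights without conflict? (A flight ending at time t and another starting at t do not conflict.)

4

starts: [5, 6, 8, 8, 10, 13, 14, 17, 18, 18, 19]
ends:   [8, 9, 9, 10, 13, 15, 19, 19, 20, 22, 22]
s5→1 s6→2 e8→1 s8→2 s8→3 e9→2 e9→1 e10→0 s10→1 e13→0 s13→1 s14→2 e15→1 s17→2 s18→3 s18→4  — peak 4.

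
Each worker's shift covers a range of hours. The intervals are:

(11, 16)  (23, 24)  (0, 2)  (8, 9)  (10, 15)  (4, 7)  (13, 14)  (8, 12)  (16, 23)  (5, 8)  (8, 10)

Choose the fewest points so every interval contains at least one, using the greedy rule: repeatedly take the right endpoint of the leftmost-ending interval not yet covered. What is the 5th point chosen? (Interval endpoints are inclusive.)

23

Sorted: [0,2] [4,7] [5,8] [8,9] [8,10] [8,12] [13,14] [10,15] [11,16] [16,23] [23,24]
{[0,2]} hit by 2; {[4,7],[5,8]} hit by 7; {[8,9],[8,10],[8,12]} hit by 9; {[13,14],[10,15],[11,16]} hit by 14; {[16,23],[23,24]} hit by 23.
Points: 2, 7, 9, 14, 23 (5 total).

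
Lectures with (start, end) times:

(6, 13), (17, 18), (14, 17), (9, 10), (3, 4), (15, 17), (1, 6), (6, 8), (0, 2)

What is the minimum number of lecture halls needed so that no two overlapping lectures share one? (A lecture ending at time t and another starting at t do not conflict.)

Count concurrent intervals with a sweep; the peak is the room count.
starts: [0, 1, 3, 6, 6, 9, 14, 15, 17]
ends:   [2, 4, 6, 8, 10, 13, 17, 17, 18]
s0→1 s1→2  — peak 2.

2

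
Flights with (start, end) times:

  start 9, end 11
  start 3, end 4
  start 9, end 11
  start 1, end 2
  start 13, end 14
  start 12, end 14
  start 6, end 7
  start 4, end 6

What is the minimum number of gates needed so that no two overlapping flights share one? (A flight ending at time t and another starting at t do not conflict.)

Count concurrent intervals with a sweep; the peak is the room count.
Events (time:±→running): 1:+→1 2:-→0 3:+→1 4:-→0 4:+→1 6:-→0 6:+→1 7:-→0 9:+→1 9:+→2 … peak 2.

2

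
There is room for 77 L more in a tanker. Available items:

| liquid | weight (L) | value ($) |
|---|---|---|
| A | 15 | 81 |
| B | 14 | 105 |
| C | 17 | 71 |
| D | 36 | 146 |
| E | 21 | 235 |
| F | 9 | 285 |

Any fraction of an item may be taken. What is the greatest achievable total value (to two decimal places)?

781.06

Order: F (285/9=31.67) > E (235/21=11.19) > B (105/14=7.50) > A (81/15=5.40) > C (71/17=4.18) > D (146/36=4.06)
Fill: take F (9 @ 285) → take E (21 @ 235) → take B (14 @ 105) → take A (15 @ 81) → take C (17 @ 71) → take 1/36 of D → 4.06; 77/77 used.
Total value = 781.06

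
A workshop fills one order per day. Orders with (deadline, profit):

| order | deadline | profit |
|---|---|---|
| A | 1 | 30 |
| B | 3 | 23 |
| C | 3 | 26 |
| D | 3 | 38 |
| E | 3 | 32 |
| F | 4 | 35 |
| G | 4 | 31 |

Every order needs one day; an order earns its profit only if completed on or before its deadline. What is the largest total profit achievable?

136

Sort by profit descending; place each in the latest free slot ≤ its deadline.
By profit: D(d3,38), F(d4,35), E(d3,32), G(d4,31), A(d1,30), C(d3,26), B(d3,23)
D→slot 3; F→slot 4; E→slot 2; G→slot 1; A skipped; C skipped; B skipped.
Profit = 31 + 32 + 38 + 35 = 136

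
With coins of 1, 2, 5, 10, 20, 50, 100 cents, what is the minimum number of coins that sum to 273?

Greedy: take as many of the largest coin as possible, then repeat with the remainder.
273 = 2×100 + 1×50 + 1×20 + 1×2 + 1×1
Total coins = 2 + 1 + 1 + 1 + 1 = 6

6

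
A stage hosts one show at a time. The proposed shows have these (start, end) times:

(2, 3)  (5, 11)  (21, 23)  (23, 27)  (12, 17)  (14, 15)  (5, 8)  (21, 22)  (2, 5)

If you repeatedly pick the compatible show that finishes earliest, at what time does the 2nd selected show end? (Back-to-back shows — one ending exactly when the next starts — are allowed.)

8

By end time: (2,3), (2,5), (5,8), (5,11), (14,15), (12,17), (21,22), (21,23), (23,27).
Pick (2,3); next start ≥ 3 → (5,8); next start ≥ 8 → (14,15); next start ≥ 15 → (21,22); next start ≥ 22 → (23,27).
Selected: (2,3) (5,8) (14,15) (21,22) (23,27)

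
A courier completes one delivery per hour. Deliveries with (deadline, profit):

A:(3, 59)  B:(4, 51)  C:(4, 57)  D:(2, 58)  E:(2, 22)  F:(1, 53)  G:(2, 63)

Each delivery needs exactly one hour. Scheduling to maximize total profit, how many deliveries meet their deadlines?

Sort by profit descending; place each in the latest free slot ≤ its deadline.
Profit order: G=63 A=59 D=58 C=57 F=53 B=51 E=22
Assign: G→slot 2, A→slot 3, D→slot 1, C→slot 4, F skipped, B skipped, E skipped.
Slots: [1:D] [2:G] [3:A] [4:C]
4 of 7 scheduled.

4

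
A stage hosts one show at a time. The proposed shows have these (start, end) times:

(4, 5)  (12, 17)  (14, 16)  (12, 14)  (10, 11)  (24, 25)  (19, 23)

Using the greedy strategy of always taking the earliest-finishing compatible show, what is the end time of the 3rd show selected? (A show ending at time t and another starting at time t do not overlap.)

14

Sort by end time and greedily take each interval whose start is ≥ the last chosen end.
Sorted by end: (4,5)  (10,11)  (12,14)  (14,16)  (12,17)  (19,23)  (24,25)
take (4,5); take (10,11); take (12,14); take (14,16); take (19,23); take (24,25).
Selected: (4,5) (10,11) (12,14) (14,16) (19,23) (24,25)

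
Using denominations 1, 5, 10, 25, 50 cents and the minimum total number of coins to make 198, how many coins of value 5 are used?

0

Use the largest denomination that fits, subtract, and repeat.
198 = 3×50 + 1×25 + 2×10 + 3×1
Count of 5: 0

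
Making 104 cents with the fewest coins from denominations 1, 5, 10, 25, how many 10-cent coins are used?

Use the largest denomination that fits, subtract, and repeat.
104 − 4×25→4 − 4×1→0
Count of 10: 0

0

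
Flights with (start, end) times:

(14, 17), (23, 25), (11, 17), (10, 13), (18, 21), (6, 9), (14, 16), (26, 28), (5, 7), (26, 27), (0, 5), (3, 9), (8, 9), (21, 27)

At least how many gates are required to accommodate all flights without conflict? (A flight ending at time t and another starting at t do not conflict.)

3

The answer is the maximum number of intervals overlapping at any instant.
starts: [0, 3, 5, 6, 8, 10, 11, 14, 14, 18, 21, 23, 26, 26]
ends:   [5, 7, 9, 9, 9, 13, 16, 17, 17, 21, 25, 27, 27, 28]
s0→1 s3→2 e5→1 s5→2 s6→3  — peak 3.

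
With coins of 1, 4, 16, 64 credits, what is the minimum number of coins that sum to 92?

92 − 1×64→28 − 1×16→12 − 3×4→0
Total coins = 1 + 1 + 3 = 5

5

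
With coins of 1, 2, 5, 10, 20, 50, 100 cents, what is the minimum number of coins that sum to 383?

383 − 3×100→83 − 1×50→33 − 1×20→13 − 1×10→3 − 1×2→1 − 1×1→0
Total coins = 3 + 1 + 1 + 1 + 1 + 1 = 8

8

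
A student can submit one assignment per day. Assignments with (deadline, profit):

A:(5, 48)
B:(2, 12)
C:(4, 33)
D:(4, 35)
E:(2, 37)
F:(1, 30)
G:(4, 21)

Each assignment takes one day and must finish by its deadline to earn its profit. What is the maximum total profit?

183

Take jobs in profit order; each goes to the latest open slot no later than its deadline.
By profit: A(d5,48), E(d2,37), D(d4,35), C(d4,33), F(d1,30), G(d4,21), B(d2,12)
A→slot 5; E→slot 2; D→slot 4; C→slot 3; F→slot 1; G skipped; B skipped.
Profit = 30 + 37 + 33 + 35 + 48 = 183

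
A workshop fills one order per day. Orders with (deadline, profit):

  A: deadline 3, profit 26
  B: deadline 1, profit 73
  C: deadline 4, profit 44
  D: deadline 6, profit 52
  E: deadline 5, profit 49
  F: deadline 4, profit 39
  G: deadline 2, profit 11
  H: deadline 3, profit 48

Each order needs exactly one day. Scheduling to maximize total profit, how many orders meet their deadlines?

6

Profit order: B=73 D=52 E=49 H=48 C=44 F=39 A=26 G=11
Assign: B→slot 1, D→slot 6, E→slot 5, H→slot 3, C→slot 4, F→slot 2, A skipped, G skipped.
Slots: [1:B] [2:F] [3:H] [4:C] [5:E] [6:D]
6 of 8 scheduled.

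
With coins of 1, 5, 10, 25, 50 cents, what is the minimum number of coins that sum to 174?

Greedy: take as many of the largest coin as possible, then repeat with the remainder.
174 − 3×50→24 − 2×10→4 − 4×1→0
Total coins = 3 + 2 + 4 = 9

9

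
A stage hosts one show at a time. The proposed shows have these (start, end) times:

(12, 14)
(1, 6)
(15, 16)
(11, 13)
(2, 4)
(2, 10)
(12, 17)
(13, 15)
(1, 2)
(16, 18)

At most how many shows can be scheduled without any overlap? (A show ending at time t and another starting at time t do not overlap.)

Order by finish time; keep every interval that doesn't clash with the previous kept one.
By end time: (1,2), (2,4), (1,6), (2,10), (11,13), (12,14), (13,15), (15,16), (12,17), (16,18).
Pick (1,2); next start ≥ 2 → (2,4); next start ≥ 4 → (11,13); next start ≥ 13 → (13,15); next start ≥ 15 → (15,16); next start ≥ 16 → (16,18).
Selected 6 shows.

6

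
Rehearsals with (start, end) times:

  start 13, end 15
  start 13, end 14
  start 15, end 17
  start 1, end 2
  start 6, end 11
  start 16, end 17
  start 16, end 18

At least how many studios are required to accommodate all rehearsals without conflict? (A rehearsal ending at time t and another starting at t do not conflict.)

Events (time:±→running): 1:+→1 2:-→0 6:+→1 11:-→0 13:+→1 13:+→2 14:-→1 15:-→0 15:+→1 16:+→2 16:+→3 … peak 3.

3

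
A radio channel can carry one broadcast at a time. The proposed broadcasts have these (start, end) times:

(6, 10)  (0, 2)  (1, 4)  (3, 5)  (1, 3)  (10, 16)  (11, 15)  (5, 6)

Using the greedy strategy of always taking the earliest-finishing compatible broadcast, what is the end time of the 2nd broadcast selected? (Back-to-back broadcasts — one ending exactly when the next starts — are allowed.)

5

Order by finish time; keep every interval that doesn't clash with the previous kept one.
By end time: (0,2), (1,3), (1,4), (3,5), (5,6), (6,10), (11,15), (10,16).
Pick (0,2); next start ≥ 2 → (3,5); next start ≥ 5 → (5,6); next start ≥ 6 → (6,10); next start ≥ 10 → (11,15).
Selected: (0,2) (3,5) (5,6) (6,10) (11,15)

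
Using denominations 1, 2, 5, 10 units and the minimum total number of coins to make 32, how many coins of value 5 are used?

Greedy: take as many of the largest coin as possible, then repeat with the remainder.
32 − 3×10→2 − 1×2→0
Count of 5: 0

0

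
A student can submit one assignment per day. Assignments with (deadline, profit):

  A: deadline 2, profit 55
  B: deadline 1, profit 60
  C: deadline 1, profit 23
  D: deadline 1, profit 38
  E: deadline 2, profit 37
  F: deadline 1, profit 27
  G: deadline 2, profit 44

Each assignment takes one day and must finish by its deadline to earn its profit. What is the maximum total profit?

Sort by profit descending; place each in the latest free slot ≤ its deadline.
By profit: B(d1,60), A(d2,55), G(d2,44), D(d1,38), E(d2,37), F(d1,27), C(d1,23)
B→slot 1; A→slot 2; G skipped; D skipped; E skipped; F skipped; C skipped.
Profit = 60 + 55 = 115

115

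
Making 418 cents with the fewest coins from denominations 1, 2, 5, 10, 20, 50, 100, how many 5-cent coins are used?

Greedy: take as many of the largest coin as possible, then repeat with the remainder.
418 − 4×100→18 − 1×10→8 − 1×5→3 − 1×2→1 − 1×1→0
Count of 5: 1

1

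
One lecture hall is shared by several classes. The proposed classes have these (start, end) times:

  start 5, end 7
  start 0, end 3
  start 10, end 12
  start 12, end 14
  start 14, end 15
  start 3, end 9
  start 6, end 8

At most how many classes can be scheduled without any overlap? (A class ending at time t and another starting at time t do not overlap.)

Greedy by earliest finish: after sorting by end time, pick each interval compatible with the last pick.
Sorted by end: (0,3)  (5,7)  (6,8)  (3,9)  (10,12)  (12,14)  (14,15)
take (0,3); take (5,7); skip (6,8); take (10,12); take (12,14); take (14,15).
Selected 5 classes.

5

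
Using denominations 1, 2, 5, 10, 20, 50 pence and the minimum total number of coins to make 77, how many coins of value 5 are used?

77 − 1×50→27 − 1×20→7 − 1×5→2 − 1×2→0
Count of 5: 1

1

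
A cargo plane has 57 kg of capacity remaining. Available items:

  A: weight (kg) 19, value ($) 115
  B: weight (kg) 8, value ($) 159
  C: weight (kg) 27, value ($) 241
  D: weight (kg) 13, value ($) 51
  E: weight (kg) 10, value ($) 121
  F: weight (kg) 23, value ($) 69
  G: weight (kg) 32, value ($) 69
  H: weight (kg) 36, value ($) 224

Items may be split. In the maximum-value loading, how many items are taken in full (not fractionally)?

3

Sort by value per unit weight and fill in that order.
Order: B (159/8=19.88) > E (121/10=12.10) > C (241/27=8.93) > H (224/36=6.22) > A (115/19=6.05) > D (51/13=3.92) > F (69/23=3.00) > G (69/32=2.16)
Fill: take B (8 @ 159) → take E (10 @ 121) → take C (27 @ 241) → take 12/36 of H → 74.67; 57/57 used.
3 item(s) taken whole; one partial (take 12/36 of H).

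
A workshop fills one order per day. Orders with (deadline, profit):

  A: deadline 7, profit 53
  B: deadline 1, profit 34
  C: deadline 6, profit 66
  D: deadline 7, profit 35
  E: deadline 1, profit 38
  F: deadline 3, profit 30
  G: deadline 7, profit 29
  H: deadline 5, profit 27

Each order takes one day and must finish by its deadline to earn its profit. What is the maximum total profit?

278

Take jobs in profit order; each goes to the latest open slot no later than its deadline.
Profit order: C=66 A=53 E=38 D=35 B=34 F=30 G=29 H=27
Assign: C→slot 6, A→slot 7, E→slot 1, D→slot 5, B skipped, F→slot 3, G→slot 4, H→slot 2.
Slots: [1:E] [2:H] [3:F] [4:G] [5:D] [6:C] [7:A]
Profit = 38 + 27 + 30 + 29 + 35 + 66 + 53 = 278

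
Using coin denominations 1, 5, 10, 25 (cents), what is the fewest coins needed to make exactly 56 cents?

4

56 = 2×25 + 1×5 + 1×1
Total coins = 2 + 1 + 1 = 4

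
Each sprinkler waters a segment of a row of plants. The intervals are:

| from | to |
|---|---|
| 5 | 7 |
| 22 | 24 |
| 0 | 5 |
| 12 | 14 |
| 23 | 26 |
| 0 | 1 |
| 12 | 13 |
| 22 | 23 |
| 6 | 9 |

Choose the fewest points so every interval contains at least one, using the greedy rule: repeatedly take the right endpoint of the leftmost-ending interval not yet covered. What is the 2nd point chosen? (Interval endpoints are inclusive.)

Sort by right endpoint; whenever an interval is uncovered, place a point at its right end.
By right end: [0,1]  [0,5]  [5,7]  [6,9]  [12,13]  [12,14]  [22,23]  [22,24]  [23,26]
[0,1] uncovered → point at 1; [5,7] uncovered → point at 7; [12,13] uncovered → point at 13; [22,23] uncovered → point at 23.
Points: 1, 7, 13, 23 (4 total).

7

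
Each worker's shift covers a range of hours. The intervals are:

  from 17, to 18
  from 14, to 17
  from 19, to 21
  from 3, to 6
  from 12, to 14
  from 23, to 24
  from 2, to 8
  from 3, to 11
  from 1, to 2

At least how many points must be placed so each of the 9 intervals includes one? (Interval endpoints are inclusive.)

6

Process intervals by earliest right end; each time one isn't hit yet, stab at its right endpoint.
By right end: [1,2]  [3,6]  [2,8]  [3,11]  [12,14]  [14,17]  [17,18]  [19,21]  [23,24]
[1,2] uncovered → point at 2; [3,6] uncovered → point at 6; [12,14] uncovered → point at 14; [17,18] uncovered → point at 18; [19,21] uncovered → point at 21; [23,24] uncovered → point at 24.
Points: 2, 6, 14, 18, 21, 24 (6 total).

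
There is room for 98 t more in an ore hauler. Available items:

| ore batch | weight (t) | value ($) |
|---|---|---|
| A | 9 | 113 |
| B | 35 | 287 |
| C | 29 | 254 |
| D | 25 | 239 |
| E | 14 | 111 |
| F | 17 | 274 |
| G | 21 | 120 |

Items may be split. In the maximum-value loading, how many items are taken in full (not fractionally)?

4

Sort by value per unit weight and fill in that order.
Ratios (sorted): F 16.12, A 12.56, D 9.56, C 8.76, B 8.20, E 7.93, G 5.71
take F (17 @ 274); take A (9 @ 113); take D (25 @ 239); take C (29 @ 254); take 18/35 of B → 147.60. Capacity used 98/98.
4 item(s) taken whole; one partial (take 18/35 of B).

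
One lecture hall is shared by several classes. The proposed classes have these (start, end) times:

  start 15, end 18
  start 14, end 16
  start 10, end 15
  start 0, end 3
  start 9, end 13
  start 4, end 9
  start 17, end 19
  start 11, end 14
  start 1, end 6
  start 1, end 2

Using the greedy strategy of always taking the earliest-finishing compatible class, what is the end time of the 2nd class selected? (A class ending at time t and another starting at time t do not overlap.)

Greedy by earliest finish: after sorting by end time, pick each interval compatible with the last pick.
Sorted by end: (1,2)  (0,3)  (1,6)  (4,9)  (9,13)  (11,14)  (10,15)  (14,16)  (15,18)  (17,19)
take (1,2); skip (0,3); take (4,9); take (9,13); take (14,16); take (17,19).
Selected: (1,2) (4,9) (9,13) (14,16) (17,19)

9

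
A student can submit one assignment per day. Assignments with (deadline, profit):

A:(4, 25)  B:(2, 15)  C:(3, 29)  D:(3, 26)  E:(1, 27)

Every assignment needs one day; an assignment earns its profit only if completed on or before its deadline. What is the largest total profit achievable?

Take jobs in profit order; each goes to the latest open slot no later than its deadline.
Profit order: C=29 E=27 D=26 A=25 B=15
Assign: C→slot 3, E→slot 1, D→slot 2, A→slot 4, B skipped.
Slots: [1:E] [2:D] [3:C] [4:A]
Profit = 27 + 26 + 29 + 25 = 107

107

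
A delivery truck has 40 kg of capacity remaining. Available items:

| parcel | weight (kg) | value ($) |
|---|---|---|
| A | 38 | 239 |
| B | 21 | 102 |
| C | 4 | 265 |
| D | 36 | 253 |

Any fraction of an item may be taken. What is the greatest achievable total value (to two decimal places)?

Greedy by value/weight ratio, highest first.
Order: C (265/4=66.25) > D (253/36=7.03) > A (239/38=6.29) > B (102/21=4.86)
Fill: take C (4 @ 265) → take D (36 @ 253); 40/40 used.
Total value = 518.00

518.00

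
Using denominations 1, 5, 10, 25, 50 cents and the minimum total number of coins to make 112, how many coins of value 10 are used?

1

Greedy: take as many of the largest coin as possible, then repeat with the remainder.
112 = 2×50 + 1×10 + 2×1
Count of 10: 1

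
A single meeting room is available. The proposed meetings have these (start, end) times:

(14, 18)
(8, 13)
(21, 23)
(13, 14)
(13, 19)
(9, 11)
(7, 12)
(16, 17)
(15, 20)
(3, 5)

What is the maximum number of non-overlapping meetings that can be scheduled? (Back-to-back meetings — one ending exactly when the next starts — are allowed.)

By end time: (3,5), (9,11), (7,12), (8,13), (13,14), (16,17), (14,18), (13,19), (15,20), (21,23).
Pick (3,5); next start ≥ 5 → (9,11); next start ≥ 11 → (13,14); next start ≥ 14 → (16,17); next start ≥ 17 → (21,23).
Selected 5 meetings.

5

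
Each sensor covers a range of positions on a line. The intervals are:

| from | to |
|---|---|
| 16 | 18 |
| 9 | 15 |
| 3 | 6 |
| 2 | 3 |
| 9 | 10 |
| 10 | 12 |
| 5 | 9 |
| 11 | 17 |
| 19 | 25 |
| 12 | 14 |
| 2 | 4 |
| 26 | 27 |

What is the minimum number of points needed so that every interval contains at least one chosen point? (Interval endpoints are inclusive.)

By right end: [2,3]  [2,4]  [3,6]  [5,9]  [9,10]  [10,12]  [12,14]  [9,15]  [11,17]  [16,18]  [19,25]  [26,27]
[2,3] uncovered → point at 3; [5,9] uncovered → point at 9; [10,12] uncovered → point at 12; [16,18] uncovered → point at 18; [19,25] uncovered → point at 25; [26,27] uncovered → point at 27.
Points: 3, 9, 12, 18, 25, 27 (6 total).

6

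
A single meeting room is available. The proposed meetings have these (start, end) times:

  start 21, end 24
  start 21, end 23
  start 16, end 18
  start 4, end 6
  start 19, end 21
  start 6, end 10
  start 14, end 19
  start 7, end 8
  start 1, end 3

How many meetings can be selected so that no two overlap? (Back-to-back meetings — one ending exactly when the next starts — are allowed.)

6

Sorted by end: (1,3)  (4,6)  (7,8)  (6,10)  (16,18)  (14,19)  (19,21)  (21,23)  (21,24)
take (1,3); take (4,6); take (7,8); skip (6,10); take (16,18); take (19,21); take (21,23); skip (21,24).
Selected 6 meetings.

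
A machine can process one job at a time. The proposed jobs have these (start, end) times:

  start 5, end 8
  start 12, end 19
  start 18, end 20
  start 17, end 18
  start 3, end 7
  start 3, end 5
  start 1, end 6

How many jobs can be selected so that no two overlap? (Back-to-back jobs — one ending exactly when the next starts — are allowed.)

4

Greedy by earliest finish: after sorting by end time, pick each interval compatible with the last pick.
Sorted by end: (3,5)  (1,6)  (3,7)  (5,8)  (17,18)  (12,19)  (18,20)
take (3,5); take (5,8); take (17,18); take (18,20).
Selected 4 jobs.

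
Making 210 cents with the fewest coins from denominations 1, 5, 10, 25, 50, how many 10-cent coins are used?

1

Greedy: take as many of the largest coin as possible, then repeat with the remainder.
210 = 4×50 + 1×10
Count of 10: 1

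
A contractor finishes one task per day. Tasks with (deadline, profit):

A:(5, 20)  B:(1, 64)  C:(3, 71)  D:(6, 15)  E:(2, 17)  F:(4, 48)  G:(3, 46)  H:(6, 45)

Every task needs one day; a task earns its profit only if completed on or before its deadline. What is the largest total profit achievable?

Sort by profit descending; place each in the latest free slot ≤ its deadline.
By profit: C(d3,71), B(d1,64), F(d4,48), G(d3,46), H(d6,45), A(d5,20), E(d2,17), D(d6,15)
C→slot 3; B→slot 1; F→slot 4; G→slot 2; H→slot 6; A→slot 5; E skipped; D skipped.
Profit = 64 + 46 + 71 + 48 + 20 + 45 = 294

294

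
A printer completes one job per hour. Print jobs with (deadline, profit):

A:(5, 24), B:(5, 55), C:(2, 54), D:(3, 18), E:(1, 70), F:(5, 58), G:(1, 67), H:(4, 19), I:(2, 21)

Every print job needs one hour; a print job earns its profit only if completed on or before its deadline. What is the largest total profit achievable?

261

Take jobs in profit order; each goes to the latest open slot no later than its deadline.
Profit order: E=70 G=67 F=58 B=55 C=54 A=24 I=21 H=19 D=18
Assign: E→slot 1, G skipped, F→slot 5, B→slot 4, C→slot 2, A→slot 3, I skipped, H skipped, D skipped.
Slots: [1:E] [2:C] [3:A] [4:B] [5:F]
Profit = 70 + 54 + 24 + 55 + 58 = 261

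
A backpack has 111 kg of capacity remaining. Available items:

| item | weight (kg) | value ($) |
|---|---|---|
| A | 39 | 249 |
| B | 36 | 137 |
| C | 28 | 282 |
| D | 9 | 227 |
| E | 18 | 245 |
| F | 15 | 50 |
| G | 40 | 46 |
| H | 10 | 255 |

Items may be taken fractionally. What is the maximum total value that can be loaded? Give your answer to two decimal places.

Ratios (sorted): H 25.50, D 25.22, E 13.61, C 10.07, A 6.38, B 3.81, F 3.33, G 1.15
take H (10 @ 255); take D (9 @ 227); take E (18 @ 245); take C (28 @ 282); take A (39 @ 249); take 7/36 of B → 26.64. Capacity used 111/111.
Total value = 1284.64

1284.64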